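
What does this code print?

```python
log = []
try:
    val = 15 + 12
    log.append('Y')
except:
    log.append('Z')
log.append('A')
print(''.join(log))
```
YA

No exception, try block completes normally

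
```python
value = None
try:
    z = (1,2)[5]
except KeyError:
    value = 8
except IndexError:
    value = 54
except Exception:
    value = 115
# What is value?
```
54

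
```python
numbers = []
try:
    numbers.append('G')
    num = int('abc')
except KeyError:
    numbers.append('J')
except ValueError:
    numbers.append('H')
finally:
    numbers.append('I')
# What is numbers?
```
['G', 'H', 'I']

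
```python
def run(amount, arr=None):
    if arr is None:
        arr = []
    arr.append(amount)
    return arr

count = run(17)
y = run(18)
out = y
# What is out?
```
[18]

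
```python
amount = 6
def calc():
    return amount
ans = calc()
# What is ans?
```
6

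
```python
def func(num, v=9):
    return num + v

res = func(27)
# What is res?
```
36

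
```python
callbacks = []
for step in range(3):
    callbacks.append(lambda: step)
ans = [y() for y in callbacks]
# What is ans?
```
[2, 2, 2]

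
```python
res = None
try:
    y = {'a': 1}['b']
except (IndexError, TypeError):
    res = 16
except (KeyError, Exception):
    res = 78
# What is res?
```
78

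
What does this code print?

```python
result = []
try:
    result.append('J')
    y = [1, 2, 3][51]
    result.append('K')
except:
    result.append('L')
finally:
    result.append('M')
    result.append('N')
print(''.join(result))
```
JLMN

Code before exception runs, then except, then all of finally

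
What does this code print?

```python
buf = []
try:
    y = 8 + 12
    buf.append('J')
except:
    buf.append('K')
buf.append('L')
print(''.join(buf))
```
JL

No exception, try block completes normally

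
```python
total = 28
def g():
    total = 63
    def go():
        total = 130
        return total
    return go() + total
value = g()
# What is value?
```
193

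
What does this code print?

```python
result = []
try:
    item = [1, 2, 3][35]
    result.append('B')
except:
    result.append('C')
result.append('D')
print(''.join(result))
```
CD

Exception raised in try, caught by bare except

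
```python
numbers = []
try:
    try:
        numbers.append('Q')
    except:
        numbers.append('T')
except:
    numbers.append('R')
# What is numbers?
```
['Q']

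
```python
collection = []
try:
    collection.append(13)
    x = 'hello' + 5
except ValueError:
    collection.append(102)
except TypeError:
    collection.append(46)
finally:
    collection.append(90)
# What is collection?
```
[13, 46, 90]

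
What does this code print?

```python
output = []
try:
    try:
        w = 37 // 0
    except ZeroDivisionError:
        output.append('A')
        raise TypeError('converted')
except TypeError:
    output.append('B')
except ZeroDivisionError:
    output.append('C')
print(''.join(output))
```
AB

New TypeError raised, caught by outer TypeError handler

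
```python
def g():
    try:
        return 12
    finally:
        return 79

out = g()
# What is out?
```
79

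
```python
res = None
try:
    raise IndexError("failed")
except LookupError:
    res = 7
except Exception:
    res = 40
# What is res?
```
7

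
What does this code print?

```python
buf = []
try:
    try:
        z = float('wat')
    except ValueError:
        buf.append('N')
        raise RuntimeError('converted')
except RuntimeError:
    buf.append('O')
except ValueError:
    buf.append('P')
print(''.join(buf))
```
NO

New RuntimeError raised, caught by outer RuntimeError handler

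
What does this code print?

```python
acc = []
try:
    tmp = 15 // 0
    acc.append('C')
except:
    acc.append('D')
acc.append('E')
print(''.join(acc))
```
DE

Exception raised in try, caught by bare except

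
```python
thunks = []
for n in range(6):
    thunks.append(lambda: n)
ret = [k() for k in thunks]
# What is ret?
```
[5, 5, 5, 5, 5, 5]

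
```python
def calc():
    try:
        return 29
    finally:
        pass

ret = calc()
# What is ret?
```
29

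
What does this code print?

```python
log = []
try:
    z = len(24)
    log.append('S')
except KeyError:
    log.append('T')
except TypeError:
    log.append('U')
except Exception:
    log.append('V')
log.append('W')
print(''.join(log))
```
UW

TypeError matches before generic Exception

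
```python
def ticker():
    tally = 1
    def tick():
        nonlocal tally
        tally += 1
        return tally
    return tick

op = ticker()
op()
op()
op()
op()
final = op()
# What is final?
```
6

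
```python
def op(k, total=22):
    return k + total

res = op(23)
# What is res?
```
45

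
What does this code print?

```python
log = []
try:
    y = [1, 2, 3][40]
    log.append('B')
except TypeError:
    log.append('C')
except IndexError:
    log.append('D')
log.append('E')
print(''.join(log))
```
DE

IndexError is caught by its specific handler, not TypeError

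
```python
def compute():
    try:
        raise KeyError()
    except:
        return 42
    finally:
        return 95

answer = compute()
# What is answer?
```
95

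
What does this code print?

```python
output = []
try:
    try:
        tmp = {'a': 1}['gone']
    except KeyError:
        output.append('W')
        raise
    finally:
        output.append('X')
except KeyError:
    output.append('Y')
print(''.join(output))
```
WXY

finally runs before re-raised exception propagates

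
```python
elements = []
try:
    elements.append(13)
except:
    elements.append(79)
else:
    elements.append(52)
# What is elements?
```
[13, 52]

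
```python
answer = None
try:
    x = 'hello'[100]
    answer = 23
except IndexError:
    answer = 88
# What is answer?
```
88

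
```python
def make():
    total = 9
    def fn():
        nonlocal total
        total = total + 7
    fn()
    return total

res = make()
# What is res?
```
16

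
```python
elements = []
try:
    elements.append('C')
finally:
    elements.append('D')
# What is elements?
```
['C', 'D']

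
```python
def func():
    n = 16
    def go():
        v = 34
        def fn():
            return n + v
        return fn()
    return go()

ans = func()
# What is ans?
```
50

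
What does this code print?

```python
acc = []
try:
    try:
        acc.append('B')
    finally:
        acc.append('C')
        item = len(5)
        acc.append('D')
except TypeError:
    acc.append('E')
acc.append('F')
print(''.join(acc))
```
BCEF

Exception in inner finally caught by outer except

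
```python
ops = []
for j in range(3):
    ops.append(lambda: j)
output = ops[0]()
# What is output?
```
2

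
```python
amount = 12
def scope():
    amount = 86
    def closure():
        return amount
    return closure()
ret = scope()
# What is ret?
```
86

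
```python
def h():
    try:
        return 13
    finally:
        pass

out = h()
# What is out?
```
13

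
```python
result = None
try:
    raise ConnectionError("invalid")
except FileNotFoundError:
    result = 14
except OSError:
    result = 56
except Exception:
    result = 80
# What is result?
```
56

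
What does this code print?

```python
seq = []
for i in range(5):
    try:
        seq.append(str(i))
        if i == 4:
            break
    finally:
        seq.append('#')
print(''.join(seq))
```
0#1#2#3#4#

finally runs even when breaking out of loop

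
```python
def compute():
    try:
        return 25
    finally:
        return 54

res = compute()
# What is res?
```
54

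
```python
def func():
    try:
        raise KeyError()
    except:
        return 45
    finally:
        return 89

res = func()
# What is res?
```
89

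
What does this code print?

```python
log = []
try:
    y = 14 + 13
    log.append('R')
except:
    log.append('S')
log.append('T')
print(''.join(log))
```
RT

No exception, try block completes normally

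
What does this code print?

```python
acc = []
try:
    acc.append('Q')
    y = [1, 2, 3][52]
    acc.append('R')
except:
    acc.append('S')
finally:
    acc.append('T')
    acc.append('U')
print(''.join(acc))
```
QSTU

Code before exception runs, then except, then all of finally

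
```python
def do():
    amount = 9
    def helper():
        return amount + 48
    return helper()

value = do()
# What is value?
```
57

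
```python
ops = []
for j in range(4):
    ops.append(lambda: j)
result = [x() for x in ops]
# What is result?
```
[3, 3, 3, 3]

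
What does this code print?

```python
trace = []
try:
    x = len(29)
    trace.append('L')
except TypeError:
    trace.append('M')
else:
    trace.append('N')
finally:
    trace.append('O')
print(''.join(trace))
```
MO

Exception: except runs, else skipped, finally runs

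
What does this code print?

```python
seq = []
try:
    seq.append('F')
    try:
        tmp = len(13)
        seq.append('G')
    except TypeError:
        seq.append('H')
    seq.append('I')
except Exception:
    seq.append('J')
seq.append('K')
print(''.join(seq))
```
FHIK

Inner exception caught by inner handler, outer continues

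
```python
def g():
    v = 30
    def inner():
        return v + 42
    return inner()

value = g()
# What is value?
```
72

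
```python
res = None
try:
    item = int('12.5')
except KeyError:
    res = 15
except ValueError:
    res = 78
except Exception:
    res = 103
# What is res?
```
78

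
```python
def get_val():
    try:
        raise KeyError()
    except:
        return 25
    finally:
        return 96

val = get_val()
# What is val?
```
96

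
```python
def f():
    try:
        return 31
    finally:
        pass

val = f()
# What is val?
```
31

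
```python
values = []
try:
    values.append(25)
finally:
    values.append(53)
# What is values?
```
[25, 53]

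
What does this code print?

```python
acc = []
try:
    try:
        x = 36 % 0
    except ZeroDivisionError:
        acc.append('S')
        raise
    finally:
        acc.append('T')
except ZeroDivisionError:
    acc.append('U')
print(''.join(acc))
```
STU

finally runs before re-raised exception propagates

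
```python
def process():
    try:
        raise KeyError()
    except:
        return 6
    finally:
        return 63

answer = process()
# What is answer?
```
63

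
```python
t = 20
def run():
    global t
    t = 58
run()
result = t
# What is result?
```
58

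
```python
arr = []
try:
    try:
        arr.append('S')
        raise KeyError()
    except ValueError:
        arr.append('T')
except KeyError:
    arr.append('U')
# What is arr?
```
['S', 'U']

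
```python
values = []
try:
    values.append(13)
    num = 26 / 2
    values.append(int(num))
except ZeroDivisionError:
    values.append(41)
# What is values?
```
[13, 13]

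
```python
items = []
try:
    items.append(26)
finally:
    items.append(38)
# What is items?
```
[26, 38]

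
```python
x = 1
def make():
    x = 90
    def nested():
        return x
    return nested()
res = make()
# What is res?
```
90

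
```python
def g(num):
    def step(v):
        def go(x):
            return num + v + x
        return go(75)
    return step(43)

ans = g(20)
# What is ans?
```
138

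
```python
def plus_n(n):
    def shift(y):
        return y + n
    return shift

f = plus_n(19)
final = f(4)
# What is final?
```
23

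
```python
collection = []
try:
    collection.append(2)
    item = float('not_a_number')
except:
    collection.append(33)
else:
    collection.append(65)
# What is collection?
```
[2, 33]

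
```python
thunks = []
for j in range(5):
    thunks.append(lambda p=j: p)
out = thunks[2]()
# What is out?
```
2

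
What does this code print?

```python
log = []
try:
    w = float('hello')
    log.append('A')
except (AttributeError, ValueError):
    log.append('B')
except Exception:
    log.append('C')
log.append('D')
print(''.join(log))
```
BD

ValueError matches tuple containing it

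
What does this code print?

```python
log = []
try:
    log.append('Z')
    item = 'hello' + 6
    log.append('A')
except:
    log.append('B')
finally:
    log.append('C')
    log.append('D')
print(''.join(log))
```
ZBCD

Code before exception runs, then except, then all of finally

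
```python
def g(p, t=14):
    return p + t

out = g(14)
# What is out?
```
28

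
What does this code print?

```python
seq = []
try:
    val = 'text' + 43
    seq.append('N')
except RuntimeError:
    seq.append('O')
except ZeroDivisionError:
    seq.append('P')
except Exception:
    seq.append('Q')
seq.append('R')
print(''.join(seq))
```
QR

TypeError not specifically caught, falls to Exception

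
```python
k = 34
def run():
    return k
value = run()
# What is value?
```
34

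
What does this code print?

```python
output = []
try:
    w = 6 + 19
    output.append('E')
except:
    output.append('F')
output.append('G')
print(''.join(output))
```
EG

No exception, try block completes normally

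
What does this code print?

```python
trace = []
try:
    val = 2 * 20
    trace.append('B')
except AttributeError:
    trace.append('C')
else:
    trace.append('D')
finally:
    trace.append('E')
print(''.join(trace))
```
BDE

else runs before finally when no exception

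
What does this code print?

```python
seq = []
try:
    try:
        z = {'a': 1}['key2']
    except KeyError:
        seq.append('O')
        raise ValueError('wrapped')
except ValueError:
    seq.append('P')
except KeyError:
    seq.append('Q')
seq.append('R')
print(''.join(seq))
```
OPR

ValueError raised and caught, original KeyError not re-raised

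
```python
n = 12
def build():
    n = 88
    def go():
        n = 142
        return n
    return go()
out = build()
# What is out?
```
142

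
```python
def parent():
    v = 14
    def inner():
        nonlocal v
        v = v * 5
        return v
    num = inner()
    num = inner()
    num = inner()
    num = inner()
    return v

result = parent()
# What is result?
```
8750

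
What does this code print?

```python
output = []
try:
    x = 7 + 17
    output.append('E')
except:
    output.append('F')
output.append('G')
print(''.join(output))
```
EG

No exception, try block completes normally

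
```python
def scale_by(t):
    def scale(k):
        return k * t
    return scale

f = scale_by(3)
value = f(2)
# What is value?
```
6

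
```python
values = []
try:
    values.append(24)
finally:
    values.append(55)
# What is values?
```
[24, 55]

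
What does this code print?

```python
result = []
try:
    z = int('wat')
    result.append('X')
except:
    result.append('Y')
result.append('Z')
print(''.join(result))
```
YZ

Exception raised in try, caught by bare except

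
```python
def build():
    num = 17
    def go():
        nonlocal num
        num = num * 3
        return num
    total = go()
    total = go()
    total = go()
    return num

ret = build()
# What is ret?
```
459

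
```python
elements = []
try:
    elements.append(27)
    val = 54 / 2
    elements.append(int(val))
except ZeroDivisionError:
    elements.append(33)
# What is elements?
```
[27, 27]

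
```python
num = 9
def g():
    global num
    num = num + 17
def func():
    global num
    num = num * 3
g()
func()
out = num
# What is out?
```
78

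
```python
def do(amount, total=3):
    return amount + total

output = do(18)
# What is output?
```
21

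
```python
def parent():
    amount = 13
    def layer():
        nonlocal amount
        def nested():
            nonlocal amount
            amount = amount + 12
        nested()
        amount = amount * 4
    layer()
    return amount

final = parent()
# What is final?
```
100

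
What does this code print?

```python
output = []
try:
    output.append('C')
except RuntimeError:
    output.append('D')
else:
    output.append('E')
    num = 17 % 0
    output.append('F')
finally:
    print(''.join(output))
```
CE

Try succeeds, else appends 'E', ZeroDivisionError in else is uncaught, finally prints before exception propagates ('F' never appended)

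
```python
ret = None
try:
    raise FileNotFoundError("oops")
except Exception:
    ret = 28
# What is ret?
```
28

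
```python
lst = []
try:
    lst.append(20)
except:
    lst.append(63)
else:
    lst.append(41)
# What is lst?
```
[20, 41]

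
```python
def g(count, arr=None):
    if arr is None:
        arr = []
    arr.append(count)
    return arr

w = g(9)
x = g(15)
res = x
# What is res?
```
[15]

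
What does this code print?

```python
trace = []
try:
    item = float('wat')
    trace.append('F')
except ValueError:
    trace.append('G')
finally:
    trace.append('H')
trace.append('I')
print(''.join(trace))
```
GHI

finally always runs, even after exception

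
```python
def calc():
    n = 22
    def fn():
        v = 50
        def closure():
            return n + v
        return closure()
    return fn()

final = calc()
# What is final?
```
72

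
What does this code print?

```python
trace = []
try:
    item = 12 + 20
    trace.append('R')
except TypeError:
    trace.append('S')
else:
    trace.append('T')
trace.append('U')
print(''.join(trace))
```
RTU

else block runs when no exception occurs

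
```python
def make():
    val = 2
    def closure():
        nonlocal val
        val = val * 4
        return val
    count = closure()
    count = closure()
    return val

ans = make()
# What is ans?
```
32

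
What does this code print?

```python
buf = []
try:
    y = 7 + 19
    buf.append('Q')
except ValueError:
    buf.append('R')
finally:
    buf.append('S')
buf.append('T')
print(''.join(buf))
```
QST

finally runs after normal execution too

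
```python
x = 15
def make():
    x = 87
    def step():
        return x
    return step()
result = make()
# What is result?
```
87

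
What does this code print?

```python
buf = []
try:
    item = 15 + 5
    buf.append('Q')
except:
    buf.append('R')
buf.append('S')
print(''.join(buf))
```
QS

No exception, try block completes normally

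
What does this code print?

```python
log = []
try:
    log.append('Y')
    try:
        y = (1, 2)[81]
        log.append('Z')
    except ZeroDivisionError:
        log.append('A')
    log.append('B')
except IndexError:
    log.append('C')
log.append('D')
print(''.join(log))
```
YCD

Inner handler doesn't match, propagates to outer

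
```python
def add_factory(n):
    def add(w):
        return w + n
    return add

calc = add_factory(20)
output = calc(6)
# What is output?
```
26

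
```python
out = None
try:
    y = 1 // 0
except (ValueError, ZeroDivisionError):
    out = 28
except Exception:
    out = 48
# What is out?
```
28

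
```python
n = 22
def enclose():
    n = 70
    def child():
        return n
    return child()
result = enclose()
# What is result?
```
70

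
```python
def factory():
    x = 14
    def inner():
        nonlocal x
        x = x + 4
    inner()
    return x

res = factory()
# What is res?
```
18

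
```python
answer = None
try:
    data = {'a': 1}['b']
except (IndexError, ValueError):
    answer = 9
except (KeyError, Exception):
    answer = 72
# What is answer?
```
72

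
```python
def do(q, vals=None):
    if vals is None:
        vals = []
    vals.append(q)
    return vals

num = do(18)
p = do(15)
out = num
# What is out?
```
[18]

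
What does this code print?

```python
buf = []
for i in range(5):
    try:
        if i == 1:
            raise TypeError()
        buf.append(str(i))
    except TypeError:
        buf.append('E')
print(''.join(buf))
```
0E234

Exception on i=1 caught, loop continues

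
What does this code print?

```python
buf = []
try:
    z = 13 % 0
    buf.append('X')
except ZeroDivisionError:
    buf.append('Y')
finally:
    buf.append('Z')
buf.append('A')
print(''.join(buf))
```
YZA

finally always runs, even after exception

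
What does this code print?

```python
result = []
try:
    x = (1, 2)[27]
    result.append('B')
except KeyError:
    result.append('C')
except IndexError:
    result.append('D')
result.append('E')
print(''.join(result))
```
DE

IndexError is caught by its specific handler, not KeyError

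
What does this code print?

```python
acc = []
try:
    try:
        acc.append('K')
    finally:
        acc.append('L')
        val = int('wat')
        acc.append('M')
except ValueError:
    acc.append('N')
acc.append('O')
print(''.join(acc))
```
KLNO

Exception in inner finally caught by outer except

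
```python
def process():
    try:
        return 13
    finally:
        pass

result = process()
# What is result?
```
13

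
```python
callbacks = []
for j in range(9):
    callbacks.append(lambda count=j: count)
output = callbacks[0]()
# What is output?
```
0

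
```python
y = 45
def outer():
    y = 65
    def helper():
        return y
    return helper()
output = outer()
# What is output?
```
65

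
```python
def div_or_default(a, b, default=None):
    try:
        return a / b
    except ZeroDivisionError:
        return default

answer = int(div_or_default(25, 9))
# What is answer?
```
2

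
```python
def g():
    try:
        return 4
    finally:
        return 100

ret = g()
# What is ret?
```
100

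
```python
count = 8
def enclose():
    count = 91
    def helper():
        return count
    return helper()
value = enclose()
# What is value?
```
91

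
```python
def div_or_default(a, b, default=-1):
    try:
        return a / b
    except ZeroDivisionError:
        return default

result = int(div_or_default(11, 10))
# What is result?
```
1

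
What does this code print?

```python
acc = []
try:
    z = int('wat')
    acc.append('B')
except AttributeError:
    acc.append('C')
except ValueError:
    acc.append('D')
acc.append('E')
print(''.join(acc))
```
DE

ValueError is caught by its specific handler, not AttributeError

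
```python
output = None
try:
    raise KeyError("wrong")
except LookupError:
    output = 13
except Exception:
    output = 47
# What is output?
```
13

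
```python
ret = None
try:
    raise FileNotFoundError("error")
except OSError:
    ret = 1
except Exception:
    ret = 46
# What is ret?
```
1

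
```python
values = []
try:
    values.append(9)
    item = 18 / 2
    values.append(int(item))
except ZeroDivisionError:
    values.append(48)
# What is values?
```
[9, 9]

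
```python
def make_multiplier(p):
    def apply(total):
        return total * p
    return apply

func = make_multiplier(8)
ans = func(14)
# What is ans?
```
112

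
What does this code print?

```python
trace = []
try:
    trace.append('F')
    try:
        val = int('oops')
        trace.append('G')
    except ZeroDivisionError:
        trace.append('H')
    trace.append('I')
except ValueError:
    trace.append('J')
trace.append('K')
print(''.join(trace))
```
FJK

Inner handler doesn't match, propagates to outer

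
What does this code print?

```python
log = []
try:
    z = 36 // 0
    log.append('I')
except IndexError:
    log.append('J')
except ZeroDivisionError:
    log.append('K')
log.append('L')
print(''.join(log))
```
KL

ZeroDivisionError is caught by its specific handler, not IndexError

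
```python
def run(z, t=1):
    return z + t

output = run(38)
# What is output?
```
39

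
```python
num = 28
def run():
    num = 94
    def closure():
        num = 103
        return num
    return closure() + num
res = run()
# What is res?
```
197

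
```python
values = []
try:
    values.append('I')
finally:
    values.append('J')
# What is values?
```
['I', 'J']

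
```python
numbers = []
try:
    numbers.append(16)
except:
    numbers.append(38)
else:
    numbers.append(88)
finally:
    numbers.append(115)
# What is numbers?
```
[16, 88, 115]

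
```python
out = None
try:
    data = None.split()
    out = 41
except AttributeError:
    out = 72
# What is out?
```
72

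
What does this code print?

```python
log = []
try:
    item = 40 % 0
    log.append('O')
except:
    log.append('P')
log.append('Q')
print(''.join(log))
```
PQ

Exception raised in try, caught by bare except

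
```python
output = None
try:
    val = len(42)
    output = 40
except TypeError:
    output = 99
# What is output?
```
99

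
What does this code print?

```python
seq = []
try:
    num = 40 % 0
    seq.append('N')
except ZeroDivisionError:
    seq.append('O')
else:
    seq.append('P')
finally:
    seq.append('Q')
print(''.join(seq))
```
OQ

Exception: except runs, else skipped, finally runs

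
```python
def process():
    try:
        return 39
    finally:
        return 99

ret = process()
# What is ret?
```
99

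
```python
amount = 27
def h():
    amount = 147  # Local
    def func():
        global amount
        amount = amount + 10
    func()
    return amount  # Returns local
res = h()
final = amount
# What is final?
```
37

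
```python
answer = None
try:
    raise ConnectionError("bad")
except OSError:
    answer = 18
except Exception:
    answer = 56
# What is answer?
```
18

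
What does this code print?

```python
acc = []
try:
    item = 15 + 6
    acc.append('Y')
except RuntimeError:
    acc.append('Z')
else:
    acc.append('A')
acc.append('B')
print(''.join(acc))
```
YAB

else block runs when no exception occurs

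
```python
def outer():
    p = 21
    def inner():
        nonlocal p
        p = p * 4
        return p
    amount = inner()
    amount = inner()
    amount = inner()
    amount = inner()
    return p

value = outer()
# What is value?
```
5376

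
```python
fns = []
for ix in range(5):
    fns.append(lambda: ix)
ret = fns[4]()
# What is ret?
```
4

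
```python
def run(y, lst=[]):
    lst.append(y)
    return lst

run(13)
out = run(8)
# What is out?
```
[13, 8]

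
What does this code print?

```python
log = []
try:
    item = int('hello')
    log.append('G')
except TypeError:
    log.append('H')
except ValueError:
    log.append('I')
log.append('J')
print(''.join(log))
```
IJ

ValueError is caught by its specific handler, not TypeError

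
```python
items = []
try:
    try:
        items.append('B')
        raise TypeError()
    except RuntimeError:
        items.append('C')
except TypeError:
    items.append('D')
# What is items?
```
['B', 'D']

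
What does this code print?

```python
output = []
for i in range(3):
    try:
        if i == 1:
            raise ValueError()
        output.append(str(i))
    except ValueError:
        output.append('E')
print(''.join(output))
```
0E2

Exception on i=1 caught, loop continues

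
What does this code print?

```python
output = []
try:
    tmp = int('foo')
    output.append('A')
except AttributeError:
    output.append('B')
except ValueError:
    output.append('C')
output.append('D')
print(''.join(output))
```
CD

ValueError is caught by its specific handler, not AttributeError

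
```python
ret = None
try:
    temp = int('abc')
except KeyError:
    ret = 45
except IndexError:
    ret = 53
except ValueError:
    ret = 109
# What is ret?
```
109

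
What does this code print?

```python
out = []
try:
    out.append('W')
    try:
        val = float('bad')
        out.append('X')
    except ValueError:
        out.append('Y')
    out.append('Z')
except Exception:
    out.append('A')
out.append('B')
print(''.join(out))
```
WYZB

Inner exception caught by inner handler, outer continues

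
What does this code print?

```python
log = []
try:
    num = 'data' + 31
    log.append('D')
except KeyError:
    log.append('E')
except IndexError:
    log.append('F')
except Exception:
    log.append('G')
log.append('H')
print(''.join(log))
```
GH

TypeError not specifically caught, falls to Exception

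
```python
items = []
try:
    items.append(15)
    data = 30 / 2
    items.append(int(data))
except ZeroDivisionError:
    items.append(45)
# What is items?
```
[15, 15]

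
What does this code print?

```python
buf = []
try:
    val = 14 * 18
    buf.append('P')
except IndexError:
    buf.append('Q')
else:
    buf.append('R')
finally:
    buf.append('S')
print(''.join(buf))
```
PRS

else runs before finally when no exception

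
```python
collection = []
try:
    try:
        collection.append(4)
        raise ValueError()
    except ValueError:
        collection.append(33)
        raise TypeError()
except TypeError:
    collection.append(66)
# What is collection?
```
[4, 33, 66]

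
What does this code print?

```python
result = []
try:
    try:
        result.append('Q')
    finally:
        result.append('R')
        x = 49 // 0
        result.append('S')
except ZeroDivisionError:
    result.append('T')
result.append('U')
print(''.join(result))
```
QRTU

Exception in inner finally caught by outer except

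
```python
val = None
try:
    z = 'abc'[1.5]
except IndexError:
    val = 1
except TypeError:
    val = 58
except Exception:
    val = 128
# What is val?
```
58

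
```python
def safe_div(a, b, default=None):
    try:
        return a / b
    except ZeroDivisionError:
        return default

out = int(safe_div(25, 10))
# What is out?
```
2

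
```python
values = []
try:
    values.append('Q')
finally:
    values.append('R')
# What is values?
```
['Q', 'R']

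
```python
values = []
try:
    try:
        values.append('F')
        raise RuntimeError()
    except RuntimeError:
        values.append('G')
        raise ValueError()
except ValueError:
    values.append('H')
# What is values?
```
['F', 'G', 'H']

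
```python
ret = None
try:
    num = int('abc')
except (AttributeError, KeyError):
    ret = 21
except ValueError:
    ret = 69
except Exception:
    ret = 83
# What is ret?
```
69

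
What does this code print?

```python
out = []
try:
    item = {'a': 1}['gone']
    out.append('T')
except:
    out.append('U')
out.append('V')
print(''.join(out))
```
UV

Exception raised in try, caught by bare except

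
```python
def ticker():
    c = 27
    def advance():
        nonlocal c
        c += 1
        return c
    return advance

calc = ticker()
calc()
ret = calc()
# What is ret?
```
29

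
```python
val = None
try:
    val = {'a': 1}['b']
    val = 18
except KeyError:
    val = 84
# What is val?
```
84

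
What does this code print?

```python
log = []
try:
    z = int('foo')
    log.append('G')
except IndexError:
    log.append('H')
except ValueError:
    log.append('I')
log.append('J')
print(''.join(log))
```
IJ

ValueError is caught by its specific handler, not IndexError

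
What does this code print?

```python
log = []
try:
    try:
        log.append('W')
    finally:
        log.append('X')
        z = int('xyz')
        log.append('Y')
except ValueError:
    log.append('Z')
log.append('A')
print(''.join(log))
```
WXZA

Exception in inner finally caught by outer except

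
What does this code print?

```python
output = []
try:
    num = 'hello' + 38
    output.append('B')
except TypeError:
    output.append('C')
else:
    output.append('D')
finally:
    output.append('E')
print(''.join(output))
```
CE

Exception: except runs, else skipped, finally runs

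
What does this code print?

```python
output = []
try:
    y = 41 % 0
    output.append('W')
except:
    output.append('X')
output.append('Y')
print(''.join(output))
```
XY

Exception raised in try, caught by bare except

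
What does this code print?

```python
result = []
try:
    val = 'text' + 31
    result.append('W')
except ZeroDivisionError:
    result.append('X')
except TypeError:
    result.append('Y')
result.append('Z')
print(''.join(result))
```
YZ

TypeError is caught by its specific handler, not ZeroDivisionError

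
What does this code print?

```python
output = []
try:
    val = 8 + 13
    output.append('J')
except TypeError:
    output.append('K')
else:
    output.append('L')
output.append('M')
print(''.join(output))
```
JLM

else block runs when no exception occurs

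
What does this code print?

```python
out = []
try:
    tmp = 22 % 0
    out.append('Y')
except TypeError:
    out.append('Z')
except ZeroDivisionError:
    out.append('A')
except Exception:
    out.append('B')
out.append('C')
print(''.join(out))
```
AC

ZeroDivisionError matches before generic Exception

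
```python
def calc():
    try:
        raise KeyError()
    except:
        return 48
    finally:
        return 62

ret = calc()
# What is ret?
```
62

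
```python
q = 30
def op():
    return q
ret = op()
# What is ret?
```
30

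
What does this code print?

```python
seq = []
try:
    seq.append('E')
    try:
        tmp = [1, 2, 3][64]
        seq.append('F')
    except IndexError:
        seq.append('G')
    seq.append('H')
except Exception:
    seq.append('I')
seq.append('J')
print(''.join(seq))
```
EGHJ

Inner exception caught by inner handler, outer continues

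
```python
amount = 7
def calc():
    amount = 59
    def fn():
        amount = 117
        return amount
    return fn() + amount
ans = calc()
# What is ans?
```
176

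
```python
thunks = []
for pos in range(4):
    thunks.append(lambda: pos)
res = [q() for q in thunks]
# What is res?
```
[3, 3, 3, 3]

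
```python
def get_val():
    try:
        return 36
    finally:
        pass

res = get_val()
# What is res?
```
36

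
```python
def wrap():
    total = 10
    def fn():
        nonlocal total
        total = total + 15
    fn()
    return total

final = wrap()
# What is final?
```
25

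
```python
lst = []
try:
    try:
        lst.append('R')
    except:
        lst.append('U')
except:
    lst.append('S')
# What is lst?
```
['R']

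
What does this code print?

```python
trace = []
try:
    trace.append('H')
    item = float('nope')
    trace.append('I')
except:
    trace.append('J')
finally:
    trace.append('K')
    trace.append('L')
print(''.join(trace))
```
HJKL

Code before exception runs, then except, then all of finally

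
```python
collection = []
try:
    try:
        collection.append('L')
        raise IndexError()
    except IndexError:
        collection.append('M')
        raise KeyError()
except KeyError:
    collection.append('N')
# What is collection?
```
['L', 'M', 'N']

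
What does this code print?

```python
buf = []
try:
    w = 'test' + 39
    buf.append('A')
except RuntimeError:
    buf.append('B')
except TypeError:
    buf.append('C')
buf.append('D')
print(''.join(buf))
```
CD

TypeError is caught by its specific handler, not RuntimeError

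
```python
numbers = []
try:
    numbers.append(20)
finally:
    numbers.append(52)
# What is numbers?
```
[20, 52]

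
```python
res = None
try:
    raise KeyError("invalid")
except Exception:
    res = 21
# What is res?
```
21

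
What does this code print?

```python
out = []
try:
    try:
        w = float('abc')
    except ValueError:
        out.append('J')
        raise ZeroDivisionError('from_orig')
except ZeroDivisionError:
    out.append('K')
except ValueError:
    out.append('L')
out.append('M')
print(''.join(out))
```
JKM

ZeroDivisionError raised and caught, original ValueError not re-raised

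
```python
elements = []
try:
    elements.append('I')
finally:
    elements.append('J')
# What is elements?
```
['I', 'J']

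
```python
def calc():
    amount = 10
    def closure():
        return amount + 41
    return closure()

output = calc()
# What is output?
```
51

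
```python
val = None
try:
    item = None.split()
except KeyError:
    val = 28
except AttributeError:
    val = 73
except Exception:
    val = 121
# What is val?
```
73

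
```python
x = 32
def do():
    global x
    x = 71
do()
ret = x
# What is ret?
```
71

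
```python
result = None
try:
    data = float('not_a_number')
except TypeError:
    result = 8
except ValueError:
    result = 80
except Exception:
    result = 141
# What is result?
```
80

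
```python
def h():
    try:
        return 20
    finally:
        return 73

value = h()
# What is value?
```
73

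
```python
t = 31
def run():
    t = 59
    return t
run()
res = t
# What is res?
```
31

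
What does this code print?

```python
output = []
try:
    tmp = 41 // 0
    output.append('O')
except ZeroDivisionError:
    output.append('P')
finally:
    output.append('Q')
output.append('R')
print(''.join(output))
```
PQR

finally always runs, even after exception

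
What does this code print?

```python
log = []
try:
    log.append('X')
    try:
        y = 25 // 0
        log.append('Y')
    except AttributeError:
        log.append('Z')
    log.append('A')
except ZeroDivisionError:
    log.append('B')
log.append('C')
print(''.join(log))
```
XBC

Inner handler doesn't match, propagates to outer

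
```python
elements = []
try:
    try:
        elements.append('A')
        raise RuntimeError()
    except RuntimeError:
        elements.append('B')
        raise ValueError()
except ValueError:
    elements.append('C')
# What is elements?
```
['A', 'B', 'C']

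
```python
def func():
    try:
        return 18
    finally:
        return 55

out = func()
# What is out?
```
55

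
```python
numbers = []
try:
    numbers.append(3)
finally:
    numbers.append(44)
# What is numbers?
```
[3, 44]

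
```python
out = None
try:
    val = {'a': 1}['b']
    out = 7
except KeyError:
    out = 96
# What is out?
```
96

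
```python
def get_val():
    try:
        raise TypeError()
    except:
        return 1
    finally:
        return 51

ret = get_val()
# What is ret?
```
51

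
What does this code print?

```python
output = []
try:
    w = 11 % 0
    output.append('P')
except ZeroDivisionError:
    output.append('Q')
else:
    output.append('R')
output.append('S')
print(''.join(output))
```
QS

else block skipped when exception is caught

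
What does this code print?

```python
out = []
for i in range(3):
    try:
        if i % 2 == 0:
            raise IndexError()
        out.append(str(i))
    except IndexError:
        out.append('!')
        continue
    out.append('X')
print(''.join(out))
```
!1X!

continue in except skips rest of loop body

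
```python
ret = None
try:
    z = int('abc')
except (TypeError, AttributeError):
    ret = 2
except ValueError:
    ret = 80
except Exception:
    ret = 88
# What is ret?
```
80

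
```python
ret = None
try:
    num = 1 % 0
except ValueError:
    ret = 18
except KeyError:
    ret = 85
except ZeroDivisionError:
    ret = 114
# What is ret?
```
114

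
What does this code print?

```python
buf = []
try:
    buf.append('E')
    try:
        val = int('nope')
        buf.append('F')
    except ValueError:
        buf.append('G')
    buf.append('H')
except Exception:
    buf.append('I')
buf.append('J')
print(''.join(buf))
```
EGHJ

Inner exception caught by inner handler, outer continues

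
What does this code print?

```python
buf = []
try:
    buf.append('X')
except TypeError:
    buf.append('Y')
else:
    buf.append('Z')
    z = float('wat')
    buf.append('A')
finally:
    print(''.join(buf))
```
XZ

Try succeeds, else appends 'Z', ValueError in else is uncaught, finally prints before exception propagates ('A' never appended)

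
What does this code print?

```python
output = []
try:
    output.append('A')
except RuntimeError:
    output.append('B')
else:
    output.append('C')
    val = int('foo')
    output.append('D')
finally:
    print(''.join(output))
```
AC

Try succeeds, else appends 'C', ValueError in else is uncaught, finally prints before exception propagates ('D' never appended)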